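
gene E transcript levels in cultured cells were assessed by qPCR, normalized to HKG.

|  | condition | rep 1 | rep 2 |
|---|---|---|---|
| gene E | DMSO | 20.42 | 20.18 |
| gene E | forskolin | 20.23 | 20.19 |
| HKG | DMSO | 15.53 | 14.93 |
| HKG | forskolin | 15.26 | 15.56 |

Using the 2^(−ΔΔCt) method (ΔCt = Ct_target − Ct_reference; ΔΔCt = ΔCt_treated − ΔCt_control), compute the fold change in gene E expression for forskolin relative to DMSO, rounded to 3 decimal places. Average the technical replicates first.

1.206

Mean Ct: gene E DMSO 20.300; gene E forskolin 20.210; HKG DMSO 15.230; HKG forskolin 15.410
ΔCt(DMSO) = 20.300 − 15.230 = 5.070
ΔCt(forskolin) = 20.210 − 15.410 = 4.800
ΔΔCt = 4.800 − 5.070 = -0.270
Fold change = 2^(−(-0.270)) = 2^0.270 = 1.2058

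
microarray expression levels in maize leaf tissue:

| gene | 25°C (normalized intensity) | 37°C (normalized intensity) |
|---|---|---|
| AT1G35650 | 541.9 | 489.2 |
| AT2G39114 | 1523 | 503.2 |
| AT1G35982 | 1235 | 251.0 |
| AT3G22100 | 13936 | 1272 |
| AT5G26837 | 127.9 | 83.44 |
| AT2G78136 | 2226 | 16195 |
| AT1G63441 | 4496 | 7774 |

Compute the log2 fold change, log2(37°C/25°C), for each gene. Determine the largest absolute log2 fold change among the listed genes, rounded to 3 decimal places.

log2(489.2/541.9) = -0.148  (AT1G35650)
log2(503.2/1523) = -1.598  (AT2G39114)
log2(251.0/1235) = -2.299  (AT1G35982)
log2(1272/13936) = -3.454  (AT3G22100)
log2(83.44/127.9) = -0.616  (AT5G26837)
log2(16195/2226) = 2.863  (AT2G78136)
log2(7774/4496) = 0.790  (AT1G63441)
The largest magnitude belongs to AT3G22100.

3.454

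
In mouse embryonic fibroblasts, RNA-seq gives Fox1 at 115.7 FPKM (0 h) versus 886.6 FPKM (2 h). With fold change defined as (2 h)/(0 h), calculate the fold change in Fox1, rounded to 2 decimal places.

Fold change = 886.6 / 115.7 = 7.663
Fox1 is upregulated.

7.66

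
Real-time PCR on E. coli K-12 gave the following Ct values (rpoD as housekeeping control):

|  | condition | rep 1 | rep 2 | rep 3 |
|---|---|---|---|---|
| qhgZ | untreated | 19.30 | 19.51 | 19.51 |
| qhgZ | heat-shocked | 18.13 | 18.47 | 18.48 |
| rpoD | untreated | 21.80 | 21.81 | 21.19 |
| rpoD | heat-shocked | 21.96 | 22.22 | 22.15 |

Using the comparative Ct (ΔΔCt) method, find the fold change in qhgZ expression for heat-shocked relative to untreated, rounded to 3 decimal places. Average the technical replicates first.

3.010

Mean Ct: qhgZ untreated 19.440; qhgZ heat-shocked 18.360; rpoD untreated 21.600; rpoD heat-shocked 22.110
ΔCt(untreated) = 19.440 − 21.600 = -2.160
ΔCt(heat-shocked) = 18.360 − 22.110 = -3.750
ΔΔCt = -3.750 − (-2.160) = -1.590
Fold change = 2^(−(-1.590)) = 2^1.590 = 3.0105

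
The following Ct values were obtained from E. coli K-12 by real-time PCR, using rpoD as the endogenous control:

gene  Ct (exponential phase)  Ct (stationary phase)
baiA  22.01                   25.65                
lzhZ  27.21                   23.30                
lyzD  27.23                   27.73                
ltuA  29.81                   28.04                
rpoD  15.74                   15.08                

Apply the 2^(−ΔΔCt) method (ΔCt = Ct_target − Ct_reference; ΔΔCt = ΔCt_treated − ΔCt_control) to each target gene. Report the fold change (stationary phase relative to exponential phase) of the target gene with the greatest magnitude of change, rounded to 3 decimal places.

0.051

baiA: ΔΔCt = (25.65−15.08) − (22.01−15.74) = 10.57 − 6.27 = 4.30; fold change = 2^-4.30 = 0.051
lzhZ: ΔΔCt = (23.30−15.08) − (27.21−15.74) = 8.22 − 11.47 = -3.25; fold change = 2^3.25 = 9.514
lyzD: ΔΔCt = (27.73−15.08) − (27.23−15.74) = 12.65 − 11.49 = 1.16; fold change = 2^-1.16 = 0.448
ltuA: ΔΔCt = (28.04−15.08) − (29.81−15.74) = 12.96 − 14.07 = -1.11; fold change = 2^1.11 = 2.158
baiA has the largest |ΔΔCt| = 4.30.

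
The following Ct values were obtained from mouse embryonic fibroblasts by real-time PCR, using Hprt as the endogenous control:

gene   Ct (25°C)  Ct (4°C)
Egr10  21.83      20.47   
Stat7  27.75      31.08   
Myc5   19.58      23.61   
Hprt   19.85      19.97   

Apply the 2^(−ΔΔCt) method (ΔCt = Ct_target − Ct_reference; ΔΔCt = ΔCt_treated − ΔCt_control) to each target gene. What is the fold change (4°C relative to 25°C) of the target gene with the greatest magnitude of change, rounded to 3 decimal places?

Egr10: ΔΔCt = (20.47−19.97) − (21.83−19.85) = 0.50 − 1.98 = -1.48; fold change = 2^1.48 = 2.789
Stat7: ΔΔCt = (31.08−19.97) − (27.75−19.85) = 11.11 − 7.90 = 3.21; fold change = 2^-3.21 = 0.108
Myc5: ΔΔCt = (23.61−19.97) − (19.58−19.85) = 3.64 − (-0.27) = 3.91; fold change = 2^-3.91 = 0.067
Myc5 has the largest |ΔΔCt| = 3.91.

0.067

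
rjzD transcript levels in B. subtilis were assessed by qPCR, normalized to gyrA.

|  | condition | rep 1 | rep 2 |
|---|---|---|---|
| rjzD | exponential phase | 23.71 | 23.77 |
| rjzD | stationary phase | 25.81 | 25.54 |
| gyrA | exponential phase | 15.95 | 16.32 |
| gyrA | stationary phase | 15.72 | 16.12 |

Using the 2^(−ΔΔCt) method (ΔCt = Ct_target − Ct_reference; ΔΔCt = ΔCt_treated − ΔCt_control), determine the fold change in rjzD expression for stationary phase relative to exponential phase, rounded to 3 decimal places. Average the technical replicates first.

Mean Ct: rjzD exponential phase 23.740; rjzD stationary phase 25.675; gyrA exponential phase 16.135; gyrA stationary phase 15.920
ΔCt(exponential phase) = 23.740 − 16.135 = 7.605
ΔCt(stationary phase) = 25.675 − 15.920 = 9.755
ΔΔCt = 9.755 − 7.605 = 2.150
Fold change = 2^(−2.150) = 0.2253

0.225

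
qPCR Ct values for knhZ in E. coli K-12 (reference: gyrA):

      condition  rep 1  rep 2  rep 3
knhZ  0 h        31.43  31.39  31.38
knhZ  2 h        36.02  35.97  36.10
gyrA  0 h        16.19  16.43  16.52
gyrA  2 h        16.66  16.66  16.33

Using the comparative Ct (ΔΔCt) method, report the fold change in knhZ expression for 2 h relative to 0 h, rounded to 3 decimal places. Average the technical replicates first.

Mean Ct: knhZ 0 h 31.400; knhZ 2 h 36.030; gyrA 0 h 16.380; gyrA 2 h 16.550
ΔCt(0 h) = 31.400 − 16.380 = 15.020
ΔCt(2 h) = 36.030 − 16.550 = 19.480
ΔΔCt = 19.480 − 15.020 = 4.460
Fold change = 2^(−4.460) = 0.0454

0.045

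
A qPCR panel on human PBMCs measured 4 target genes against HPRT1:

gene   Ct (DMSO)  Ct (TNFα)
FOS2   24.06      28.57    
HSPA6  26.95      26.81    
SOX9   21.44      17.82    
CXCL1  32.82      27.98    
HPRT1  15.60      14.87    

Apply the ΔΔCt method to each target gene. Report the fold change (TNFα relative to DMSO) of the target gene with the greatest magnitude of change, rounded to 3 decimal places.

FOS2: ΔΔCt = (28.57−14.87) − (24.06−15.60) = 13.70 − 8.46 = 5.24; fold change = 2^-5.24 = 0.026
HSPA6: ΔΔCt = (26.81−14.87) − (26.95−15.60) = 11.94 − 11.35 = 0.59; fold change = 2^-0.59 = 0.664
SOX9: ΔΔCt = (17.82−14.87) − (21.44−15.60) = 2.95 − 5.84 = -2.89; fold change = 2^2.89 = 7.413
CXCL1: ΔΔCt = (27.98−14.87) − (32.82−15.60) = 13.11 − 17.22 = -4.11; fold change = 2^4.11 = 17.268
FOS2 has the largest |ΔΔCt| = 5.24.

0.026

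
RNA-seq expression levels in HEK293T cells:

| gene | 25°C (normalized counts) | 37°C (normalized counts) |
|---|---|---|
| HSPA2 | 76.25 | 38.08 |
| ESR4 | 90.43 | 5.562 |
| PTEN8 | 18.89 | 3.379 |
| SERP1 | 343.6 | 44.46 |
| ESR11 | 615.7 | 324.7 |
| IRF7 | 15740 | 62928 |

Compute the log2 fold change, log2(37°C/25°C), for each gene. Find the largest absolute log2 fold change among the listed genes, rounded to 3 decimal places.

log2(38.08/76.25) = -1.002  (HSPA2)
log2(5.562/90.43) = -4.023  (ESR4)
log2(3.379/18.89) = -2.483  (PTEN8)
log2(44.46/343.6) = -2.950  (SERP1)
log2(324.7/615.7) = -0.923  (ESR11)
log2(62928/15740) = 1.999  (IRF7)
The largest magnitude belongs to ESR4.

4.023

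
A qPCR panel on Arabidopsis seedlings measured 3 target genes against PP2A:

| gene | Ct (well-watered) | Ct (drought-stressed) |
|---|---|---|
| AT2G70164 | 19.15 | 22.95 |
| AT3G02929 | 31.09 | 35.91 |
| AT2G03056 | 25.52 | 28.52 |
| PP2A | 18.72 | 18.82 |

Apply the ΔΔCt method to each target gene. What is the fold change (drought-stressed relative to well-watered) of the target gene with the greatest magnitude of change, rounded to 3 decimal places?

AT2G70164: ΔΔCt = (22.95−18.82) − (19.15−18.72) = 4.13 − 0.43 = 3.70; fold change = 2^-3.70 = 0.077
AT3G02929: ΔΔCt = (35.91−18.82) − (31.09−18.72) = 17.09 − 12.37 = 4.72; fold change = 2^-4.72 = 0.038
AT2G03056: ΔΔCt = (28.52−18.82) − (25.52−18.72) = 9.70 − 6.80 = 2.90; fold change = 2^-2.90 = 0.134
AT3G02929 has the largest |ΔΔCt| = 4.72.

0.038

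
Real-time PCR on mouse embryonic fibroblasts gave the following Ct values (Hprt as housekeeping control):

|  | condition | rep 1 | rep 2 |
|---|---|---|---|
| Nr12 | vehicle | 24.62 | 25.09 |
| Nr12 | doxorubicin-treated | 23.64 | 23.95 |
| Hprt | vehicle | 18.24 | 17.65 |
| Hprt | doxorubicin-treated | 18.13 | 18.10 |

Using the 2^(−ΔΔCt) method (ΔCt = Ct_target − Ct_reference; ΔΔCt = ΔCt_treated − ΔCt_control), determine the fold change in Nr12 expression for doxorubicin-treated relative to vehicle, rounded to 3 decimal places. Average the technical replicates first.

Mean Ct: Nr12 vehicle 24.855; Nr12 doxorubicin-treated 23.795; Hprt vehicle 17.945; Hprt doxorubicin-treated 18.115
ΔCt(vehicle) = 24.855 − 17.945 = 6.910
ΔCt(doxorubicin-treated) = 23.795 − 18.115 = 5.680
ΔΔCt = 5.680 − 6.910 = -1.230
Fold change = 2^(−(-1.230)) = 2^1.230 = 2.3457

2.346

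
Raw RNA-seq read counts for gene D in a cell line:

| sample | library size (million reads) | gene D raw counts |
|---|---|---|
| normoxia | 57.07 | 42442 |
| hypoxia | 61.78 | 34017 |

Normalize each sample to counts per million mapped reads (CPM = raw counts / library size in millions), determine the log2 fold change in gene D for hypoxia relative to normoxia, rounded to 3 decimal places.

CPM(normoxia) = 42442 / 57.07 = 743.6832
CPM(hypoxia) = 34017 / 61.78 = 550.6151
Fold change = 550.6151 / 743.6832 = 0.74039
log2(0.74039) = -0.4336

-0.434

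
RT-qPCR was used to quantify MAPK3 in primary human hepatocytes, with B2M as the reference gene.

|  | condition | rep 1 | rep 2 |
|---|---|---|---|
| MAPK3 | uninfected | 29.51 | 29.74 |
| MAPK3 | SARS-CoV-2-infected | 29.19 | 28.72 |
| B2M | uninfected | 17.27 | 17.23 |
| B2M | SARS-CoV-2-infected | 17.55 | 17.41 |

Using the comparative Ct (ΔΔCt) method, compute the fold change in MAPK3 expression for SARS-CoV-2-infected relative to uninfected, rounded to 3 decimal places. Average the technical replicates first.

Mean Ct: MAPK3 uninfected 29.625; MAPK3 SARS-CoV-2-infected 28.955; B2M uninfected 17.250; B2M SARS-CoV-2-infected 17.480
ΔCt(uninfected) = 29.625 − 17.250 = 12.375
ΔCt(SARS-CoV-2-infected) = 28.955 − 17.480 = 11.475
ΔΔCt = 11.475 − 12.375 = -0.900
Fold change = 2^(−(-0.900)) = 2^0.900 = 1.8661

1.866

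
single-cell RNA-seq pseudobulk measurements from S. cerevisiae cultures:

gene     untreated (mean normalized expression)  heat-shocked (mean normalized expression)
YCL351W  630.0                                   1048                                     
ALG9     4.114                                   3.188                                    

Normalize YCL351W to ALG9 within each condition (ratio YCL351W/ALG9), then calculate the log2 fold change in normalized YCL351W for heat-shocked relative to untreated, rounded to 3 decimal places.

YCL351W/ALG9 (untreated) = 630.0 / 4.114 = 153.14
YCL351W/ALG9 (heat-shocked) = 1048 / 3.188 = 328.73
Fold change = 328.73 / 153.14 = 2.1467
log2(2.1467) = 1.1021

1.102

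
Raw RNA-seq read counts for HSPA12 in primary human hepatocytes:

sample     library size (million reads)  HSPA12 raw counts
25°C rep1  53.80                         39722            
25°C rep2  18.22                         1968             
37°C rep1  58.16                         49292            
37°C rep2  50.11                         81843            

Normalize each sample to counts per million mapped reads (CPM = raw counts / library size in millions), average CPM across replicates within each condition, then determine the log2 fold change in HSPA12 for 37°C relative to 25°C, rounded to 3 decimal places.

CPM(25°C rep1) = 39722 / 53.80 = 738.3271
CPM(25°C rep2) = 1968 / 18.22 = 108.0132
CPM(37°C rep1) = 49292 / 58.16 = 847.5241
CPM(37°C rep2) = 81843 / 50.11 = 1633.2668
mean CPM(25°C) = 423.1702; mean CPM(37°C) = 1240.3954
Fold change = 1240.3954 / 423.1702 = 2.93120
log2(2.93120) = 1.5515

1.551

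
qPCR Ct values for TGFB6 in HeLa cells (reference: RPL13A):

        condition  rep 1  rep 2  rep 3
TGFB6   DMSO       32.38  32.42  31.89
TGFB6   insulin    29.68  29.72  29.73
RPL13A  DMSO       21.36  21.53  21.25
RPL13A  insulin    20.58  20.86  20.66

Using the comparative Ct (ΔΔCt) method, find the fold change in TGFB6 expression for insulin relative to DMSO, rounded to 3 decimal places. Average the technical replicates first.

3.580

Mean Ct: TGFB6 DMSO 32.230; TGFB6 insulin 29.710; RPL13A DMSO 21.380; RPL13A insulin 20.700
ΔCt(DMSO) = 32.230 − 21.380 = 10.850
ΔCt(insulin) = 29.710 − 20.700 = 9.010
ΔΔCt = 9.010 − 10.850 = -1.840
Fold change = 2^(−(-1.840)) = 2^1.840 = 3.5801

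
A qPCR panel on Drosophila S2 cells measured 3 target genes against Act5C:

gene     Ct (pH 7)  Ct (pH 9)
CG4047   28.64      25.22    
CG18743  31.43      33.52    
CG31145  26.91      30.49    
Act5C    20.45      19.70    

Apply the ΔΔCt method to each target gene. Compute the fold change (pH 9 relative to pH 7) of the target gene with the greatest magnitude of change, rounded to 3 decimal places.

0.050

CG4047: ΔΔCt = (25.22−19.70) − (28.64−20.45) = 5.52 − 8.19 = -2.67; fold change = 2^2.67 = 6.364
CG18743: ΔΔCt = (33.52−19.70) − (31.43−20.45) = 13.82 − 10.98 = 2.84; fold change = 2^-2.84 = 0.140
CG31145: ΔΔCt = (30.49−19.70) − (26.91−20.45) = 10.79 − 6.46 = 4.33; fold change = 2^-4.33 = 0.050
CG31145 has the largest |ΔΔCt| = 4.33.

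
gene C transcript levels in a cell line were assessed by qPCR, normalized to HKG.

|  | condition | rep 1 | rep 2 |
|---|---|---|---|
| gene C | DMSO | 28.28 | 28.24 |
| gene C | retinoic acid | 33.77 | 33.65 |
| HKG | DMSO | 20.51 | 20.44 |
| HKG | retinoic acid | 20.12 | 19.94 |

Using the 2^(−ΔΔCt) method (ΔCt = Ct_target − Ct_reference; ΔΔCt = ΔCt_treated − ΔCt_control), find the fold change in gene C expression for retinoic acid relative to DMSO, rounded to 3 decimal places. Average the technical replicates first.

0.017

Mean Ct: gene C DMSO 28.260; gene C retinoic acid 33.710; HKG DMSO 20.475; HKG retinoic acid 20.030
ΔCt(DMSO) = 28.260 − 20.475 = 7.785
ΔCt(retinoic acid) = 33.710 − 20.030 = 13.680
ΔΔCt = 13.680 − 7.785 = 5.895
Fold change = 2^(−5.895) = 0.0168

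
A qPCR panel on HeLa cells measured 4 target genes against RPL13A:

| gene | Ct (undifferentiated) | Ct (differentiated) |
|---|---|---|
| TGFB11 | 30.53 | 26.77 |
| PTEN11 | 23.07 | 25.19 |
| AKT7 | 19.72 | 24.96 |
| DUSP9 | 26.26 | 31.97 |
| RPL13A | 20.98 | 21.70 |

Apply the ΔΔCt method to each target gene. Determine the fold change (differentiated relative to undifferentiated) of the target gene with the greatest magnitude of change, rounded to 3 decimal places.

TGFB11: ΔΔCt = (26.77−21.70) − (30.53−20.98) = 5.07 − 9.55 = -4.48; fold change = 2^4.48 = 22.316
PTEN11: ΔΔCt = (25.19−21.70) − (23.07−20.98) = 3.49 − 2.09 = 1.40; fold change = 2^-1.40 = 0.379
AKT7: ΔΔCt = (24.96−21.70) − (19.72−20.98) = 3.26 − (-1.26) = 4.52; fold change = 2^-4.52 = 0.044
DUSP9: ΔΔCt = (31.97−21.70) − (26.26−20.98) = 10.27 − 5.28 = 4.99; fold change = 2^-4.99 = 0.031
DUSP9 has the largest |ΔΔCt| = 4.99.

0.031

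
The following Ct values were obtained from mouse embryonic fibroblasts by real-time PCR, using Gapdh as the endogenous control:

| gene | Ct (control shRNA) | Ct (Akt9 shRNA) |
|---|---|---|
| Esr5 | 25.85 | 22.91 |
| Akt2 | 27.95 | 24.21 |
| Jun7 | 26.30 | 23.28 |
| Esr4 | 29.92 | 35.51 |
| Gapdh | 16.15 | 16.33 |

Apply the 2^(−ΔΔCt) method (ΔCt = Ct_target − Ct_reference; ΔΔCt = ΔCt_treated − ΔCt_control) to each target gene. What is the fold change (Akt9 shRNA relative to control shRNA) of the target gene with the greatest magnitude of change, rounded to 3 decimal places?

Esr5: ΔΔCt = (22.91−16.33) − (25.85−16.15) = 6.58 − 9.70 = -3.12; fold change = 2^3.12 = 8.694
Akt2: ΔΔCt = (24.21−16.33) − (27.95−16.15) = 7.88 − 11.80 = -3.92; fold change = 2^3.92 = 15.137
Jun7: ΔΔCt = (23.28−16.33) − (26.30−16.15) = 6.95 − 10.15 = -3.20; fold change = 2^3.20 = 9.190
Esr4: ΔΔCt = (35.51−16.33) − (29.92−16.15) = 19.18 − 13.77 = 5.41; fold change = 2^-5.41 = 0.024
Esr4 has the largest |ΔΔCt| = 5.41.

0.024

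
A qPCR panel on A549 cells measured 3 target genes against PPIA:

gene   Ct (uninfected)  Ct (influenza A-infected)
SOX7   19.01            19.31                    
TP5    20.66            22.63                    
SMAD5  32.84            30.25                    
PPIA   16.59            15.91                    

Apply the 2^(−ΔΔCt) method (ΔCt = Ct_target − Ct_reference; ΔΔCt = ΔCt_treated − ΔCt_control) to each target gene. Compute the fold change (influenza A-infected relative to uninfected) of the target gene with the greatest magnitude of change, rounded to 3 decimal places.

0.159

SOX7: ΔΔCt = (19.31−15.91) − (19.01−16.59) = 3.40 − 2.42 = 0.98; fold change = 2^-0.98 = 0.507
TP5: ΔΔCt = (22.63−15.91) − (20.66−16.59) = 6.72 − 4.07 = 2.65; fold change = 2^-2.65 = 0.159
SMAD5: ΔΔCt = (30.25−15.91) − (32.84−16.59) = 14.34 − 16.25 = -1.91; fold change = 2^1.91 = 3.758
TP5 has the largest |ΔΔCt| = 2.65.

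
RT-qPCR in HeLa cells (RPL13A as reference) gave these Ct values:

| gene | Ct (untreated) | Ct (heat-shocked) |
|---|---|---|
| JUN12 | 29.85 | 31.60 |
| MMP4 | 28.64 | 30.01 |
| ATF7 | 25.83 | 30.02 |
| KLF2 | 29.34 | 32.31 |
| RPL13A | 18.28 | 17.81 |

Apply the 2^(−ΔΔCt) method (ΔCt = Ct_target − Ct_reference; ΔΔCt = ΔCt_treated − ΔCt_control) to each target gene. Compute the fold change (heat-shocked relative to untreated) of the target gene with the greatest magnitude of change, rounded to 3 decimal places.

0.040

JUN12: ΔΔCt = (31.60−17.81) − (29.85−18.28) = 13.79 − 11.57 = 2.22; fold change = 2^-2.22 = 0.215
MMP4: ΔΔCt = (30.01−17.81) − (28.64−18.28) = 12.20 − 10.36 = 1.84; fold change = 2^-1.84 = 0.279
ATF7: ΔΔCt = (30.02−17.81) − (25.83−18.28) = 12.21 − 7.55 = 4.66; fold change = 2^-4.66 = 0.040
KLF2: ΔΔCt = (32.31−17.81) − (29.34−18.28) = 14.50 − 11.06 = 3.44; fold change = 2^-3.44 = 0.092
ATF7 has the largest |ΔΔCt| = 4.66.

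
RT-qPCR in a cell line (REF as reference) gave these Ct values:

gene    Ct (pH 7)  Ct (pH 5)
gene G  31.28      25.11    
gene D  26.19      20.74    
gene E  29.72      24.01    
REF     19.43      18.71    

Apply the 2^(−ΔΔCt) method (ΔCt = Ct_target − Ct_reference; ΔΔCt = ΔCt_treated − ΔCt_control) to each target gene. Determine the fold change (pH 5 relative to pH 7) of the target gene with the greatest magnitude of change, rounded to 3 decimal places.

gene G: ΔΔCt = (25.11−18.71) − (31.28−19.43) = 6.40 − 11.85 = -5.45; fold change = 2^5.45 = 43.713
gene D: ΔΔCt = (20.74−18.71) − (26.19−19.43) = 2.03 − 6.76 = -4.73; fold change = 2^4.73 = 26.538
gene E: ΔΔCt = (24.01−18.71) − (29.72−19.43) = 5.30 − 10.29 = -4.99; fold change = 2^4.99 = 31.779
gene G has the largest |ΔΔCt| = 5.45.

43.713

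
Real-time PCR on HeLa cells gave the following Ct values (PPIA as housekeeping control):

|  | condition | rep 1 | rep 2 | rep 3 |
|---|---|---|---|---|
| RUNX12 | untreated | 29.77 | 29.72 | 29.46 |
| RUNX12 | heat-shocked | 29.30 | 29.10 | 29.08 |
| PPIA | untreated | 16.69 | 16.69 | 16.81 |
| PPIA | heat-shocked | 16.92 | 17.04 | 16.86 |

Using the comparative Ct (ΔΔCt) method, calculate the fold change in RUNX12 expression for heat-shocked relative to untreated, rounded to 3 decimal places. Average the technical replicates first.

1.625

Mean Ct: RUNX12 untreated 29.650; RUNX12 heat-shocked 29.160; PPIA untreated 16.730; PPIA heat-shocked 16.940
ΔCt(untreated) = 29.650 − 16.730 = 12.920
ΔCt(heat-shocked) = 29.160 − 16.940 = 12.220
ΔΔCt = 12.220 − 12.920 = -0.700
Fold change = 2^(−(-0.700)) = 2^0.700 = 1.6245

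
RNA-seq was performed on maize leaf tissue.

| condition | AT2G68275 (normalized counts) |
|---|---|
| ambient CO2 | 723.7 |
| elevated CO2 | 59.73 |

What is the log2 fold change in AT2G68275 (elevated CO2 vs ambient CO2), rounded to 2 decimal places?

-3.60

Fold change = 59.73 / 723.7 = 0.0825
log2(0.0825) = -3.599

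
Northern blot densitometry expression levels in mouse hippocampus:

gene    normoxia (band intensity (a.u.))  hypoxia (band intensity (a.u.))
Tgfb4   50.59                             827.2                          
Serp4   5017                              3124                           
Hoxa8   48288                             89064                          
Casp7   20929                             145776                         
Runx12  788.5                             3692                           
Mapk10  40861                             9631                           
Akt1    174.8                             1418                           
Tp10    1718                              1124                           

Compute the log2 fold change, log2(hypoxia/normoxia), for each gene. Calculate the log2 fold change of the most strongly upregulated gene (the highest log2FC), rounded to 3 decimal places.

4.031

log2(827.2/50.59) = 4.031  (Tgfb4)
log2(3124/5017) = -0.683  (Serp4)
log2(89064/48288) = 0.883  (Hoxa8)
log2(145776/20929) = 2.800  (Casp7)
log2(3692/788.5) = 2.227  (Runx12)
log2(9631/40861) = -2.085  (Mapk10)
log2(1418/174.8) = 3.020  (Akt1)
log2(1124/1718) = -0.612  (Tp10)
Tgfb4 is most strongly upregulated.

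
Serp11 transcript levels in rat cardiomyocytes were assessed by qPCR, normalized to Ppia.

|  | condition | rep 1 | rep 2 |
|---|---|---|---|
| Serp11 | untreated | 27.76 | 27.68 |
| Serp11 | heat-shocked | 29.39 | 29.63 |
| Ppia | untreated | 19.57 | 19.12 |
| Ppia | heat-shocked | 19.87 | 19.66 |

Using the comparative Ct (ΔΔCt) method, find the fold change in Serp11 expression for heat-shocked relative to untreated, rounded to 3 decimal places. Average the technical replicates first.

0.387

Mean Ct: Serp11 untreated 27.720; Serp11 heat-shocked 29.510; Ppia untreated 19.345; Ppia heat-shocked 19.765
ΔCt(untreated) = 27.720 − 19.345 = 8.375
ΔCt(heat-shocked) = 29.510 − 19.765 = 9.745
ΔΔCt = 9.745 − 8.375 = 1.370
Fold change = 2^(−1.370) = 0.3869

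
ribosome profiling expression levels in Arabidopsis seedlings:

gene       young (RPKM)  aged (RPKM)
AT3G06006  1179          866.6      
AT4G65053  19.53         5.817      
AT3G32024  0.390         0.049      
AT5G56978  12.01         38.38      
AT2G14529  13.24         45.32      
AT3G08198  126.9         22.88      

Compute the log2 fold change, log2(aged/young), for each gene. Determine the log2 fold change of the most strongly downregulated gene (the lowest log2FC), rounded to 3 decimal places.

log2(866.6/1179) = -0.444  (AT3G06006)
log2(5.817/19.53) = -1.747  (AT4G65053)
log2(0.049/0.390) = -2.993  (AT3G32024)
log2(38.38/12.01) = 1.676  (AT5G56978)
log2(45.32/13.24) = 1.775  (AT2G14529)
log2(22.88/126.9) = -2.472  (AT3G08198)
AT3G32024 is most strongly downregulated.

-2.993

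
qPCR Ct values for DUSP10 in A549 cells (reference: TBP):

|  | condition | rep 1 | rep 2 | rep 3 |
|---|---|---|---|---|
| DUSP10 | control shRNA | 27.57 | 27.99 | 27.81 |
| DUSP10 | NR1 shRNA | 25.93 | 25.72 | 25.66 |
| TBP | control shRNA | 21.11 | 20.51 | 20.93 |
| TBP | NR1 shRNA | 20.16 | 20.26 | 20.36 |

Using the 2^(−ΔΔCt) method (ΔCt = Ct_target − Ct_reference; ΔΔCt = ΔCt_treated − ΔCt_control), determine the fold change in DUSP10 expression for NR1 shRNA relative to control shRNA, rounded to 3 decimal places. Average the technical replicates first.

2.694

Mean Ct: DUSP10 control shRNA 27.790; DUSP10 NR1 shRNA 25.770; TBP control shRNA 20.850; TBP NR1 shRNA 20.260
ΔCt(control shRNA) = 27.790 − 20.850 = 6.940
ΔCt(NR1 shRNA) = 25.770 − 20.260 = 5.510
ΔΔCt = 5.510 − 6.940 = -1.430
Fold change = 2^(−(-1.430)) = 2^1.430 = 2.6945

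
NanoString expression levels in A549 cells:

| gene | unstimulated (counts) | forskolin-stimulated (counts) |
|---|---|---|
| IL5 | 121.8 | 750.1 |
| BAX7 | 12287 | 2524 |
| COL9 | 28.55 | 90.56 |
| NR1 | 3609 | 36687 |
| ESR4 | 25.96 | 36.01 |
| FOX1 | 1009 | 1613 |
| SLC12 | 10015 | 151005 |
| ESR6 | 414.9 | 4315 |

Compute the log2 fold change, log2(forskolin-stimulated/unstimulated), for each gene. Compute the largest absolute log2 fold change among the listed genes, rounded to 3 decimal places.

log2(750.1/121.8) = 2.623  (IL5)
log2(2524/12287) = -2.283  (BAX7)
log2(90.56/28.55) = 1.665  (COL9)
log2(36687/3609) = 3.346  (NR1)
log2(36.01/25.96) = 0.472  (ESR4)
log2(1613/1009) = 0.677  (FOX1)
log2(151005/10015) = 3.914  (SLC12)
log2(4315/414.9) = 3.379  (ESR6)
The largest magnitude belongs to SLC12.

3.914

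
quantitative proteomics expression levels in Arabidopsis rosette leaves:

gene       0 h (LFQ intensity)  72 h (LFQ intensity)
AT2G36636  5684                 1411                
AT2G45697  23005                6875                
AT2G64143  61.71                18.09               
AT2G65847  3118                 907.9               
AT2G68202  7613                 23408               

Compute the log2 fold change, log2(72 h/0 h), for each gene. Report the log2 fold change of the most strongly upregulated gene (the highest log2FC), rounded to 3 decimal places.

log2(1411/5684) = -2.010  (AT2G36636)
log2(6875/23005) = -1.743  (AT2G45697)
log2(18.09/61.71) = -1.770  (AT2G64143)
log2(907.9/3118) = -1.780  (AT2G65847)
log2(23408/7613) = 1.620  (AT2G68202)
AT2G68202 is most strongly upregulated.

1.620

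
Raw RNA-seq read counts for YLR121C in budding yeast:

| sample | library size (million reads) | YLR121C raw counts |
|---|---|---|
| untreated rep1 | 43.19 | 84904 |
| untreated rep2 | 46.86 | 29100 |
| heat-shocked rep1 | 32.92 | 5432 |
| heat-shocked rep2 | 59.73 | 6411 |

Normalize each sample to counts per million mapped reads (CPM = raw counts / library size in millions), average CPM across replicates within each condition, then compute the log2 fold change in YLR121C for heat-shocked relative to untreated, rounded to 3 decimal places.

-3.248

CPM(untreated rep1) = 84904 / 43.19 = 1965.8254
CPM(untreated rep2) = 29100 / 46.86 = 620.9987
CPM(heat-shocked rep1) = 5432 / 32.92 = 165.0061
CPM(heat-shocked rep2) = 6411 / 59.73 = 107.3330
mean CPM(untreated) = 1293.4121; mean CPM(heat-shocked) = 136.1695
Fold change = 136.1695 / 1293.4121 = 0.10528
log2(0.10528) = -3.2477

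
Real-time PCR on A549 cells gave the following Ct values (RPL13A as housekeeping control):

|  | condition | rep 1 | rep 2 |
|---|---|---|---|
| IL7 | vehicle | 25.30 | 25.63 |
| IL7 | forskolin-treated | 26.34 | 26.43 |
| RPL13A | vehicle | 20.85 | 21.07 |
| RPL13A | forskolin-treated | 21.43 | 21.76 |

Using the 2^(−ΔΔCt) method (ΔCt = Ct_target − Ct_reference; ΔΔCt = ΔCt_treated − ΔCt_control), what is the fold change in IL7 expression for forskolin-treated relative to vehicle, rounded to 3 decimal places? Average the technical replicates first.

0.821

Mean Ct: IL7 vehicle 25.465; IL7 forskolin-treated 26.385; RPL13A vehicle 20.960; RPL13A forskolin-treated 21.595
ΔCt(vehicle) = 25.465 − 20.960 = 4.505
ΔCt(forskolin-treated) = 26.385 − 21.595 = 4.790
ΔΔCt = 4.790 − 4.505 = 0.285
Fold change = 2^(−0.285) = 0.8207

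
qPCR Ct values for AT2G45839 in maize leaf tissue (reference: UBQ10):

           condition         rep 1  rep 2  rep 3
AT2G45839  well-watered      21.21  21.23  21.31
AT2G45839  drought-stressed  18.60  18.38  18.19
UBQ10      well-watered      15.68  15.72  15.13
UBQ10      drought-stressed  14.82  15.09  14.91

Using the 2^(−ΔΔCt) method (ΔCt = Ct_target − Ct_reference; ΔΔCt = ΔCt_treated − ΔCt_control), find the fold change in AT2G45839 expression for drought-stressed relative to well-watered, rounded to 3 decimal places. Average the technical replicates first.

Mean Ct: AT2G45839 well-watered 21.250; AT2G45839 drought-stressed 18.390; UBQ10 well-watered 15.510; UBQ10 drought-stressed 14.940
ΔCt(well-watered) = 21.250 − 15.510 = 5.740
ΔCt(drought-stressed) = 18.390 − 14.940 = 3.450
ΔΔCt = 3.450 − 5.740 = -2.290
Fold change = 2^(−(-2.290)) = 2^2.290 = 4.8906

4.891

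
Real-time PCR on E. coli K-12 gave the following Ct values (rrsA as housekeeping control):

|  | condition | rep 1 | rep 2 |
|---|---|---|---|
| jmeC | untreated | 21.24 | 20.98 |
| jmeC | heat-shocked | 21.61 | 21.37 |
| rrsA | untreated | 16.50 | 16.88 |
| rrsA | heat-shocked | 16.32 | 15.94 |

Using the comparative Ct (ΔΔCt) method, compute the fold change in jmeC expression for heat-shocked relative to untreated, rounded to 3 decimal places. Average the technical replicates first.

0.521

Mean Ct: jmeC untreated 21.110; jmeC heat-shocked 21.490; rrsA untreated 16.690; rrsA heat-shocked 16.130
ΔCt(untreated) = 21.110 − 16.690 = 4.420
ΔCt(heat-shocked) = 21.490 − 16.130 = 5.360
ΔΔCt = 5.360 − 4.420 = 0.940
Fold change = 2^(−0.940) = 0.5212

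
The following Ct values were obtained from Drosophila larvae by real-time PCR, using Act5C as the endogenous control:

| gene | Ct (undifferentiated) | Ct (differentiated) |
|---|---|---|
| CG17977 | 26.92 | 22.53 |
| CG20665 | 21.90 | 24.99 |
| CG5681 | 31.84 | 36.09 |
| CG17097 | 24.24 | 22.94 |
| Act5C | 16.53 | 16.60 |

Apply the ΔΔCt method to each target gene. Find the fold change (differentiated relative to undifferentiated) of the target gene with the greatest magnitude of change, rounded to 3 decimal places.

CG17977: ΔΔCt = (22.53−16.60) − (26.92−16.53) = 5.93 − 10.39 = -4.46; fold change = 2^4.46 = 22.009
CG20665: ΔΔCt = (24.99−16.60) − (21.90−16.53) = 8.39 − 5.37 = 3.02; fold change = 2^-3.02 = 0.123
CG5681: ΔΔCt = (36.09−16.60) − (31.84−16.53) = 19.49 − 15.31 = 4.18; fold change = 2^-4.18 = 0.055
CG17097: ΔΔCt = (22.94−16.60) − (24.24−16.53) = 6.34 − 7.71 = -1.37; fold change = 2^1.37 = 2.585
CG17977 has the largest |ΔΔCt| = 4.46.

22.009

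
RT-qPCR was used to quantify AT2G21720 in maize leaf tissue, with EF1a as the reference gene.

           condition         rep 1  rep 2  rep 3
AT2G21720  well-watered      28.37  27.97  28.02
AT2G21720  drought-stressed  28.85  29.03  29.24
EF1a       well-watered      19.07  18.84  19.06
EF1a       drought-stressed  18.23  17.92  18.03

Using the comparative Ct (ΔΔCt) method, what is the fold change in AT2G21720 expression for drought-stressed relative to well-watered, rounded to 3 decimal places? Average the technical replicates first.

0.277

Mean Ct: AT2G21720 well-watered 28.120; AT2G21720 drought-stressed 29.040; EF1a well-watered 18.990; EF1a drought-stressed 18.060
ΔCt(well-watered) = 28.120 − 18.990 = 9.130
ΔCt(drought-stressed) = 29.040 − 18.060 = 10.980
ΔΔCt = 10.980 − 9.130 = 1.850
Fold change = 2^(−1.850) = 0.2774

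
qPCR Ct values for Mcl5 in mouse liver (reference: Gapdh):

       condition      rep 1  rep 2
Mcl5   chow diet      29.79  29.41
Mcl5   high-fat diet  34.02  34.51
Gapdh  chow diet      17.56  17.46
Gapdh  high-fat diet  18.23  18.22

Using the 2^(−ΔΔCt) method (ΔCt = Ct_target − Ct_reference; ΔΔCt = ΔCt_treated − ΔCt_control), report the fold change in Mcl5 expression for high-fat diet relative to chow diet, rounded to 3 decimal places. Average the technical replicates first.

Mean Ct: Mcl5 chow diet 29.600; Mcl5 high-fat diet 34.265; Gapdh chow diet 17.510; Gapdh high-fat diet 18.225
ΔCt(chow diet) = 29.600 − 17.510 = 12.090
ΔCt(high-fat diet) = 34.265 − 18.225 = 16.040
ΔΔCt = 16.040 − 12.090 = 3.950
Fold change = 2^(−3.950) = 0.0647

0.065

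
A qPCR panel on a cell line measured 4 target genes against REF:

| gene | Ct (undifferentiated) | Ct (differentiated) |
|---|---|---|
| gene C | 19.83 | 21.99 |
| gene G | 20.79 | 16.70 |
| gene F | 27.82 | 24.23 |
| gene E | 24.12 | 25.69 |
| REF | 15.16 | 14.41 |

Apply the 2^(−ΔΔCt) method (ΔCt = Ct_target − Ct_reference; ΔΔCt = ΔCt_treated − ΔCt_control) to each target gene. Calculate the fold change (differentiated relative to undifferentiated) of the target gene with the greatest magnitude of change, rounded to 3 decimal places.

gene C: ΔΔCt = (21.99−14.41) − (19.83−15.16) = 7.58 − 4.67 = 2.91; fold change = 2^-2.91 = 0.133
gene G: ΔΔCt = (16.70−14.41) − (20.79−15.16) = 2.29 − 5.63 = -3.34; fold change = 2^3.34 = 10.126
gene F: ΔΔCt = (24.23−14.41) − (27.82−15.16) = 9.82 − 12.66 = -2.84; fold change = 2^2.84 = 7.160
gene E: ΔΔCt = (25.69−14.41) − (24.12−15.16) = 11.28 − 8.96 = 2.32; fold change = 2^-2.32 = 0.200
gene G has the largest |ΔΔCt| = 3.34.

10.126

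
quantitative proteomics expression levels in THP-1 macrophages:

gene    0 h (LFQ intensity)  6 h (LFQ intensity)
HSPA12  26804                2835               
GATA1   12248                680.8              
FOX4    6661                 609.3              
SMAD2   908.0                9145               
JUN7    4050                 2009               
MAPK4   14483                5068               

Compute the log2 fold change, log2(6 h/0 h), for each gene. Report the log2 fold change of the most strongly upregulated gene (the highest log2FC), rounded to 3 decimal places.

log2(2835/26804) = -3.241  (HSPA12)
log2(680.8/12248) = -4.169  (GATA1)
log2(609.3/6661) = -3.451  (FOX4)
log2(9145/908.0) = 3.332  (SMAD2)
log2(2009/4050) = -1.011  (JUN7)
log2(5068/14483) = -1.515  (MAPK4)
SMAD2 is most strongly upregulated.

3.332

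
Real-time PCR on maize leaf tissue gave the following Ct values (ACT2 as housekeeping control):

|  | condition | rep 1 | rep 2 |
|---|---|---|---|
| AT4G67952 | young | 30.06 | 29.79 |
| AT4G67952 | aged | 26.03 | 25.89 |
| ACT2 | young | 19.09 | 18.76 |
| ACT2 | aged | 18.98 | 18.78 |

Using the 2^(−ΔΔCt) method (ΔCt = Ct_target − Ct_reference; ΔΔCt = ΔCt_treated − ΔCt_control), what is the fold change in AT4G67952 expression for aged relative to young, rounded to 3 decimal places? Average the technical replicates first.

Mean Ct: AT4G67952 young 29.925; AT4G67952 aged 25.960; ACT2 young 18.925; ACT2 aged 18.880
ΔCt(young) = 29.925 − 18.925 = 11.000
ΔCt(aged) = 25.960 − 18.880 = 7.080
ΔΔCt = 7.080 − 11.000 = -3.920
Fold change = 2^(−(-3.920)) = 2^3.920 = 15.1369

15.137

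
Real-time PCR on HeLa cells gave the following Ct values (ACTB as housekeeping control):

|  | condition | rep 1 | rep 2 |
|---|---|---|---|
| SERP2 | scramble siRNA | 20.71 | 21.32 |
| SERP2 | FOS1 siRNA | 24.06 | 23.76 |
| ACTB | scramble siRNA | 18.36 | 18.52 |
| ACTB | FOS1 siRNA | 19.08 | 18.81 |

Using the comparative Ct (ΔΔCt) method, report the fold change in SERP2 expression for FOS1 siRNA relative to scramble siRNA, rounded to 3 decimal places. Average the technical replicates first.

Mean Ct: SERP2 scramble siRNA 21.015; SERP2 FOS1 siRNA 23.910; ACTB scramble siRNA 18.440; ACTB FOS1 siRNA 18.945
ΔCt(scramble siRNA) = 21.015 − 18.440 = 2.575
ΔCt(FOS1 siRNA) = 23.910 − 18.945 = 4.965
ΔΔCt = 4.965 − 2.575 = 2.390
Fold change = 2^(−2.390) = 0.1908

0.191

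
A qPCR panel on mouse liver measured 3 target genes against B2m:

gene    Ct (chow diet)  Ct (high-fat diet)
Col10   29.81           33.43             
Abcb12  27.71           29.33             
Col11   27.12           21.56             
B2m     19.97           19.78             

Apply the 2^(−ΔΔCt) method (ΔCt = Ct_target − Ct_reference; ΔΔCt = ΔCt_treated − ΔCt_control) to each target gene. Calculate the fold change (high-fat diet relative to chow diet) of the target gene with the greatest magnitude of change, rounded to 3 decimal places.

Col10: ΔΔCt = (33.43−19.78) − (29.81−19.97) = 13.65 − 9.84 = 3.81; fold change = 2^-3.81 = 0.071
Abcb12: ΔΔCt = (29.33−19.78) − (27.71−19.97) = 9.55 − 7.74 = 1.81; fold change = 2^-1.81 = 0.285
Col11: ΔΔCt = (21.56−19.78) − (27.12−19.97) = 1.78 − 7.15 = -5.37; fold change = 2^5.37 = 41.355
Col11 has the largest |ΔΔCt| = 5.37.

41.355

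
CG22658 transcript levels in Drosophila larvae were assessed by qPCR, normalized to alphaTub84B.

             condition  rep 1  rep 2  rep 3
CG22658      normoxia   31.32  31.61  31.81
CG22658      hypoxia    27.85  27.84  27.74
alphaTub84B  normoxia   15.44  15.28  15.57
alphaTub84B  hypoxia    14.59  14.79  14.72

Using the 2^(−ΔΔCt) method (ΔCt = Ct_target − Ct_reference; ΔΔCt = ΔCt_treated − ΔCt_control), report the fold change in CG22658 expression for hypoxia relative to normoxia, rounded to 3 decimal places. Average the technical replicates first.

Mean Ct: CG22658 normoxia 31.580; CG22658 hypoxia 27.810; alphaTub84B normoxia 15.430; alphaTub84B hypoxia 14.700
ΔCt(normoxia) = 31.580 − 15.430 = 16.150
ΔCt(hypoxia) = 27.810 − 14.700 = 13.110
ΔΔCt = 13.110 − 16.150 = -3.040
Fold change = 2^(−(-3.040)) = 2^3.040 = 8.2249

8.225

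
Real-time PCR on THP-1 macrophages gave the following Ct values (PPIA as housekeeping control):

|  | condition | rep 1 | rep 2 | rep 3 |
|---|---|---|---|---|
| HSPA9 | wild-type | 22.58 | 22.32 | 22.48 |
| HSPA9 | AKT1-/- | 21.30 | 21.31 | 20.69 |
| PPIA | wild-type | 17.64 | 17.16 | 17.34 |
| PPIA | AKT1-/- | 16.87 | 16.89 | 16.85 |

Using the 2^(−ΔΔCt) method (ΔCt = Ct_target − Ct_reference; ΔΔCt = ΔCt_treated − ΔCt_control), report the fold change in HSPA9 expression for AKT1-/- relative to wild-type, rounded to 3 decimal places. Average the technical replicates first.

1.803

Mean Ct: HSPA9 wild-type 22.460; HSPA9 AKT1-/- 21.100; PPIA wild-type 17.380; PPIA AKT1-/- 16.870
ΔCt(wild-type) = 22.460 − 17.380 = 5.080
ΔCt(AKT1-/-) = 21.100 − 16.870 = 4.230
ΔΔCt = 4.230 − 5.080 = -0.850
Fold change = 2^(−(-0.850)) = 2^0.850 = 1.8025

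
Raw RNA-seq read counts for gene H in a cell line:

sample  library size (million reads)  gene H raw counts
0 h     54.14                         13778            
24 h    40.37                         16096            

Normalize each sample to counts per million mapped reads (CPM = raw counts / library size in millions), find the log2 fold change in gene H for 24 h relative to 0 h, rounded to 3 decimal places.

0.648

CPM(0 h) = 13778 / 54.14 = 254.4884
CPM(24 h) = 16096 / 40.37 = 398.7119
Fold change = 398.7119 / 254.4884 = 1.56672
log2(1.56672) = 0.6477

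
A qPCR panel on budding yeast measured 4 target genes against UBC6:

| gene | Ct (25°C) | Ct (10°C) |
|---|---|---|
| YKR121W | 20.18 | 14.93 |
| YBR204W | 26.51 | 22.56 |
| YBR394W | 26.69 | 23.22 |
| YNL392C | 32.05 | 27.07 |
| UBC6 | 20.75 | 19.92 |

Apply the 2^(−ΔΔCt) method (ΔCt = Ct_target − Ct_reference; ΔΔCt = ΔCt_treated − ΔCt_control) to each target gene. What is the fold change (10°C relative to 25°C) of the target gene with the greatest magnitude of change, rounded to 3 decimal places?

21.407

YKR121W: ΔΔCt = (14.93−19.92) − (20.18−20.75) = -4.99 − (-0.57) = -4.42; fold change = 2^4.42 = 21.407
YBR204W: ΔΔCt = (22.56−19.92) − (26.51−20.75) = 2.64 − 5.76 = -3.12; fold change = 2^3.12 = 8.694
YBR394W: ΔΔCt = (23.22−19.92) − (26.69−20.75) = 3.30 − 5.94 = -2.64; fold change = 2^2.64 = 6.233
YNL392C: ΔΔCt = (27.07−19.92) − (32.05−20.75) = 7.15 − 11.30 = -4.15; fold change = 2^4.15 = 17.753
YKR121W has the largest |ΔΔCt| = 4.42.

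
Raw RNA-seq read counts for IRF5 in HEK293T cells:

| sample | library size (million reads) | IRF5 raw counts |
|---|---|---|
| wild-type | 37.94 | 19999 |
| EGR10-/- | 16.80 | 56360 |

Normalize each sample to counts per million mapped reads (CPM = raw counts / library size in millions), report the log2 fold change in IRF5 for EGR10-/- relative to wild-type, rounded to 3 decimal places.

CPM(wild-type) = 19999 / 37.94 = 527.1218
CPM(EGR10-/-) = 56360 / 16.80 = 3354.7619
Fold change = 3354.7619 / 527.1218 = 6.36430
log2(6.36430) = 2.6700

2.670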